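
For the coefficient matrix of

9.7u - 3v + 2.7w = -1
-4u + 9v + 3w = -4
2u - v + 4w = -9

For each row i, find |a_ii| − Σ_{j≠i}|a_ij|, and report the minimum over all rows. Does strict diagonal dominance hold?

row 1: |9.7| − (3+2.7) = 4
row 2: |9| − (4+3) = 2
row 3: |4| − (2+1) = 1
minimum over rows = 1 → strictly diagonally dominant (convergence guaranteed)

1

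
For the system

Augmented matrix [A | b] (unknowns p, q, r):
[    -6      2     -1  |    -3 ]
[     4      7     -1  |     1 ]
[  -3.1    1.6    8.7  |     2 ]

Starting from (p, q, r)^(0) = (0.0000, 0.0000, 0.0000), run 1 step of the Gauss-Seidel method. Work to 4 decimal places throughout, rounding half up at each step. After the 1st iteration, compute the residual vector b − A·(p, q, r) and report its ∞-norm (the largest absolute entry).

Iteration 1:
  p = (-3 - (2)·0.0000 - (-1)·0.0000) / (-6) = 0.5000
  q = (1 - (4)·0.5000 - (-1)·0.0000) / (7) = -0.1429
  r = (2 - (-3.1)·0.5000 - (1.6)·-0.1429) / (8.7) = 0.4343
Residual b − A·x = (0.7201, 0.4346, 0.0002); ∞-norm = 0.7201

0.7201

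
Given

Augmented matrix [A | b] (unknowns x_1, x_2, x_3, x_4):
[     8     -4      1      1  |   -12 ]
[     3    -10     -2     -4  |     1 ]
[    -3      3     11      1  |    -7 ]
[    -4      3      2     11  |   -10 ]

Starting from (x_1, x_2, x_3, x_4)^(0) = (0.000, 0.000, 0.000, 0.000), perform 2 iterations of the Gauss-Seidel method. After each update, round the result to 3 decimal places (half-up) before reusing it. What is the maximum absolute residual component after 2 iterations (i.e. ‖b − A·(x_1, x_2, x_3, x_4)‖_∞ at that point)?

2.756

Iteration 1:
  x_1 = (-12 - (-4)·0.000 - (1)·0.000 - (1)·0.000) / (8) = -1.500
  x_2 = (1 - (3)·-1.500 - (-2)·0.000 - (-4)·0.000) / (-10) = -0.550
  x_3 = (-7 - (-3)·-1.500 - (3)·-0.550 - (1)·0.000) / (11) = -0.895
  x_4 = (-10 - (-4)·-1.500 - (3)·-0.550 - (2)·-0.895) / (11) = -1.142
Iteration 2:
  x_1 = (-12 - (-4)·-0.550 - (1)·-0.895 - (1)·-1.142) / (8) = -1.520
  x_2 = (1 - (3)·-1.520 - (-2)·-0.895 - (-4)·-1.142) / (-10) = 0.080
  x_3 = (-7 - (-3)·-1.520 - (3)·0.080 - (1)·-1.142) / (11) = -0.969
  x_4 = (-10 - (-4)·-1.520 - (3)·0.080 - (2)·-0.969) / (11) = -1.307
Residual b − A·x = (2.756, -0.806, 0.166, -0.005); ∞-norm = 2.756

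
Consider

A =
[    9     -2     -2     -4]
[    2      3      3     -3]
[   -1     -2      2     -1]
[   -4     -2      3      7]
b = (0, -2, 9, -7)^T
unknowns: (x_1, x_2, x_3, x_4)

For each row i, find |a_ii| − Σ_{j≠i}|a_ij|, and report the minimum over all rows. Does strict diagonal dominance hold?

-5

row 1: |9| − (2+2+4) = 1
row 2: |3| − (2+3+3) = -5
row 3: |2| − (1+2+1) = -2
row 4: |7| − (4+2+3) = -2
minimum over rows = -5 → not strictly diagonally dominant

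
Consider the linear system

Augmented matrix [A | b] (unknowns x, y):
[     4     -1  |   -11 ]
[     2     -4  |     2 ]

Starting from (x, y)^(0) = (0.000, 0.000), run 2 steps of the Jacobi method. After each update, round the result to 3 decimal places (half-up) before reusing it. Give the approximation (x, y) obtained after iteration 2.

(-2.875, -1.875)

Iteration 1:
  x = (-11 - (-1)·0.000) / (4) = -2.750
  y = (2 - (2)·0.000) / (-4) = -0.500
Iteration 2:
  x = (-11 - (-1)·-0.500) / (4) = -2.875
  y = (2 - (2)·-2.750) / (-4) = -1.875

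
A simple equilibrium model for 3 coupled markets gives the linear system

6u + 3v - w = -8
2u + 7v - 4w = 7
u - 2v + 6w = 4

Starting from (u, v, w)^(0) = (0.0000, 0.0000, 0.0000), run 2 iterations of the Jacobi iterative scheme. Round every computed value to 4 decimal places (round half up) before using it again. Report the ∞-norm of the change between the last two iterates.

0.7619

Iteration 1:
  u = (-8 - (3)·0.0000 - (-1)·0.0000) / (6) = -1.3333
  v = (7 - (2)·0.0000 - (-4)·0.0000) / (7) = 1.0000
  w = (4 - (1)·0.0000 - (-2)·0.0000) / (6) = 0.6667
Iteration 2:
  u = (-8 - (3)·1.0000 - (-1)·0.6667) / (6) = -1.7222
  v = (7 - (2)·-1.3333 - (-4)·0.6667) / (7) = 1.7619
  w = (4 - (1)·-1.3333 - (-2)·1.0000) / (6) = 1.2222
Change: (-0.3889, 0.7619, 0.5555) → max |·| = 0.7619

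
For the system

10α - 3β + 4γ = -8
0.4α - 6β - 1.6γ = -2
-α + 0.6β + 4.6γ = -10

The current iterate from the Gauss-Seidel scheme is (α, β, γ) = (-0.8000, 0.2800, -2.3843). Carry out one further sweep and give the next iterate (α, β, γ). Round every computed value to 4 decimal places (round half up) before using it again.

One sweep:
  α = (-8 - (-3)·0.2800 - (4)·-2.3843) / (10) = 0.2377
  β = (-2 - (0.4)·0.2377 - (-1.6)·-2.3843) / (-6) = 0.9850
  γ = (-10 - (-1)·0.2377 - (0.6)·0.9850) / (4.6) = -2.2507

(0.2377, 0.9850, -2.2507)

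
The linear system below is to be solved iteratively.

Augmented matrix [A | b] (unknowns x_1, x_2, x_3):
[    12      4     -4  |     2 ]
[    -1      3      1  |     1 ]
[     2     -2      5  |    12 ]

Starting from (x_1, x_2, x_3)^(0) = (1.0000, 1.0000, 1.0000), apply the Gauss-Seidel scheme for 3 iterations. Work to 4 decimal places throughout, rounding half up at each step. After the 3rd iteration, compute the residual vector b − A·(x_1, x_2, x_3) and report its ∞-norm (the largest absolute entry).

Iteration 1:
  x_1 = (2 - (4)·1.0000 - (-4)·1.0000) / (12) = 0.1667
  x_2 = (1 - (-1)·0.1667 - (1)·1.0000) / (3) = 0.0556
  x_3 = (12 - (2)·0.1667 - (-2)·0.0556) / (5) = 2.3556
Iteration 2:
  x_1 = (2 - (4)·0.0556 - (-4)·2.3556) / (12) = 0.9333
  x_2 = (1 - (-1)·0.9333 - (1)·2.3556) / (3) = -0.1408
  x_3 = (12 - (2)·0.9333 - (-2)·-0.1408) / (5) = 1.9704
Iteration 3:
  x_1 = (2 - (4)·-0.1408 - (-4)·1.9704) / (12) = 0.8704
  x_2 = (1 - (-1)·0.8704 - (1)·1.9704) / (3) = -0.0333
  x_3 = (12 - (2)·0.8704 - (-2)·-0.0333) / (5) = 2.0385
Residual b − A·x = (-0.1576, -0.0682, 0.0001); ∞-norm = 0.1576

0.1576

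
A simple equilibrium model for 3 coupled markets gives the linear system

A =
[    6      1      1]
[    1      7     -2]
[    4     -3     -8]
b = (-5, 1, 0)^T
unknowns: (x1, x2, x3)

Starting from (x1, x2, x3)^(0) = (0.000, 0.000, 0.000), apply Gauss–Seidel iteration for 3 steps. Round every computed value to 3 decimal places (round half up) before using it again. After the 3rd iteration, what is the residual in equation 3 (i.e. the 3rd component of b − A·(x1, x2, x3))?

0.002

Iteration 1:
  x1 = (-5 - (1)·0.000 - (1)·0.000) / (6) = -0.833
  x2 = (1 - (1)·-0.833 - (-2)·0.000) / (7) = 0.262
  x3 = (0 - (4)·-0.833 - (-3)·0.262) / (-8) = -0.515
Iteration 2:
  x1 = (-5 - (1)·0.262 - (1)·-0.515) / (6) = -0.791
  x2 = (1 - (1)·-0.791 - (-2)·-0.515) / (7) = 0.109
  x3 = (0 - (4)·-0.791 - (-3)·0.109) / (-8) = -0.436
Iteration 3:
  x1 = (-5 - (1)·0.109 - (1)·-0.436) / (6) = -0.779
  x2 = (1 - (1)·-0.779 - (-2)·-0.436) / (7) = 0.130
  x3 = (0 - (4)·-0.779 - (-3)·0.130) / (-8) = -0.438
Residual b − A·x = (-0.018, -0.007, 0.002)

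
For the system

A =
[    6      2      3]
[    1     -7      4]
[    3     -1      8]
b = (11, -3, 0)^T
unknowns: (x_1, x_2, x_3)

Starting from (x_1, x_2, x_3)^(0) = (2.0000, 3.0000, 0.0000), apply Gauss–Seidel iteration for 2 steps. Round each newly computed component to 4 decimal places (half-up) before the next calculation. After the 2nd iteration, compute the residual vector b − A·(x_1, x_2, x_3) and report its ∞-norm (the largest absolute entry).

Iteration 1:
  x_1 = (11 - (2)·3.0000 - (3)·0.0000) / (6) = 0.8333
  x_2 = (-3 - (1)·0.8333 - (4)·0.0000) / (-7) = 0.5476
  x_3 = (0 - (3)·0.8333 - (-1)·0.5476) / (8) = -0.2440
Iteration 2:
  x_1 = (11 - (2)·0.5476 - (3)·-0.2440) / (6) = 1.7728
  x_2 = (-3 - (1)·1.7728 - (4)·-0.2440) / (-7) = 0.5424
  x_3 = (0 - (3)·1.7728 - (-1)·0.5424) / (8) = -0.5970
Residual b − A·x = (1.0694, 1.4120, 0.0000); ∞-norm = 1.4120

1.4120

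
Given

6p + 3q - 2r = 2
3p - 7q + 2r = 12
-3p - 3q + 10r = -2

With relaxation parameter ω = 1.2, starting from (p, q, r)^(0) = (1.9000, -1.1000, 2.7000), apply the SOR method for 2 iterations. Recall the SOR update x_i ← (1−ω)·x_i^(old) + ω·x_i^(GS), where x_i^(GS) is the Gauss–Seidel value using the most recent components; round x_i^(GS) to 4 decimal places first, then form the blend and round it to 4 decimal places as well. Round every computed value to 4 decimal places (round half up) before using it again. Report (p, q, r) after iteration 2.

Iteration 1:
  p: GS value = (2 - (3)·-1.1000 - (-2)·2.7000) / (6) = 1.7833;  p ← (1−ω)·1.9000 + ω·1.7833 = 1.7600
  q: GS value = (12 - (3)·1.7600 - (2)·2.7000) / (-7) = -0.1886;  q ← (1−ω)·-1.1000 + ω·-0.1886 = -0.0063
  r: GS value = (-2 - (-3)·1.7600 - (-3)·-0.0063) / (10) = 0.3261;  r ← (1−ω)·2.7000 + ω·0.3261 = -0.1487
Iteration 2:
  p: GS value = (2 - (3)·-0.0063 - (-2)·-0.1487) / (6) = 0.2869;  p ← (1−ω)·1.7600 + ω·0.2869 = -0.0077
  q: GS value = (12 - (3)·-0.0077 - (2)·-0.1487) / (-7) = -1.7601;  q ← (1−ω)·-0.0063 + ω·-1.7601 = -2.1109
  r: GS value = (-2 - (-3)·-0.0077 - (-3)·-2.1109) / (10) = -0.8356;  r ← (1−ω)·-0.1487 + ω·-0.8356 = -0.9730

(-0.0077, -2.1109, -0.9730)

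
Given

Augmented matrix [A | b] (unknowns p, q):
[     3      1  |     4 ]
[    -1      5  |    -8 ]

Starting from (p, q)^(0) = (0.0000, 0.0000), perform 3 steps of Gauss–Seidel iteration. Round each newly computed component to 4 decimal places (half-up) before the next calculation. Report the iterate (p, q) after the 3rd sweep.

(1.7481, -1.2504)

Iteration 1:
  p = (4 - (1)·0.0000) / (3) = 1.3333
  q = (-8 - (-1)·1.3333) / (5) = -1.3333
Iteration 2:
  p = (4 - (1)·-1.3333) / (3) = 1.7778
  q = (-8 - (-1)·1.7778) / (5) = -1.2444
Iteration 3:
  p = (4 - (1)·-1.2444) / (3) = 1.7481
  q = (-8 - (-1)·1.7481) / (5) = -1.2504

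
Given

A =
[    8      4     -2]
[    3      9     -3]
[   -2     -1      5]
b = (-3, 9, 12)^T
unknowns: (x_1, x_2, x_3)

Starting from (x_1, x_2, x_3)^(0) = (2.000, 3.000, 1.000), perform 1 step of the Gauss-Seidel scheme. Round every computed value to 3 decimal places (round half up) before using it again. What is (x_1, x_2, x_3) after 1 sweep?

Iteration 1:
  x_1 = (-3 - (4)·3.000 - (-2)·1.000) / (8) = -1.625
  x_2 = (9 - (3)·-1.625 - (-3)·1.000) / (9) = 1.875
  x_3 = (12 - (-2)·-1.625 - (-1)·1.875) / (5) = 2.125

(-1.625, 1.875, 2.125)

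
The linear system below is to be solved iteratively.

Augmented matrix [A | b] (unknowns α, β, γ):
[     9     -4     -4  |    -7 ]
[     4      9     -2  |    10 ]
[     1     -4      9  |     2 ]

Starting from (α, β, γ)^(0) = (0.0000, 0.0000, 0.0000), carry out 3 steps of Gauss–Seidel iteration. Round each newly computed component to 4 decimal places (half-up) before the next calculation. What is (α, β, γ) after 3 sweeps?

Iteration 1:
  α = (-7 - (-4)·0.0000 - (-4)·0.0000) / (9) = -0.7778
  β = (10 - (4)·-0.7778 - (-2)·0.0000) / (9) = 1.4568
  γ = (2 - (1)·-0.7778 - (-4)·1.4568) / (9) = 0.9561
Iteration 2:
  α = (-7 - (-4)·1.4568 - (-4)·0.9561) / (9) = 0.2946
  β = (10 - (4)·0.2946 - (-2)·0.9561) / (9) = 1.1926
  γ = (2 - (1)·0.2946 - (-4)·1.1926) / (9) = 0.7195
Iteration 3:
  α = (-7 - (-4)·1.1926 - (-4)·0.7195) / (9) = 0.0720
  β = (10 - (4)·0.0720 - (-2)·0.7195) / (9) = 1.2390
  γ = (2 - (1)·0.0720 - (-4)·1.2390) / (9) = 0.7649

(0.0720, 1.2390, 0.7649)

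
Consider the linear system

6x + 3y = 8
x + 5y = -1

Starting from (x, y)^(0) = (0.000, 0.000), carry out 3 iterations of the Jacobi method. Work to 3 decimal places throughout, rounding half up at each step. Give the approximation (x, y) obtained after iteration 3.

(1.567, -0.487)

Iteration 1:
  x = (8 - (3)·0.000) / (6) = 1.333
  y = (-1 - (1)·0.000) / (5) = -0.200
Iteration 2:
  x = (8 - (3)·-0.200) / (6) = 1.433
  y = (-1 - (1)·1.333) / (5) = -0.467
Iteration 3:
  x = (8 - (3)·-0.467) / (6) = 1.567
  y = (-1 - (1)·1.433) / (5) = -0.487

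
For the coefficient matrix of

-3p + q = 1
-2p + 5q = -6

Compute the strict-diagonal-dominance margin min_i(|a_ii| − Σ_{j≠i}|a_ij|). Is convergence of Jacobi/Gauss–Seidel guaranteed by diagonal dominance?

2

row 1: |-3| − (1) = 2
row 2: |5| − (2) = 3
minimum over rows = 2 → strictly diagonally dominant (convergence guaranteed)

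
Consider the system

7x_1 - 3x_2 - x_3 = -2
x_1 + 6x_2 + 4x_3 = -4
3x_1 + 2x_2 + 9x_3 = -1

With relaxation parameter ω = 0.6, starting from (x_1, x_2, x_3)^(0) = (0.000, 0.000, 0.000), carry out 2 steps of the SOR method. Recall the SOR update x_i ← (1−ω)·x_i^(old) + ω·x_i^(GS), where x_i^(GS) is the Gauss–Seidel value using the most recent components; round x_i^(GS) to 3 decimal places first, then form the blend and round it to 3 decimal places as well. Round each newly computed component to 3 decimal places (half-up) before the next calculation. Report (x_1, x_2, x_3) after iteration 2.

Iteration 1:
  x_1: GS value = (-2 - (-3)·0.000 - (-1)·0.000) / (7) = -0.286;  x_1 ← (1−ω)·0.000 + ω·-0.286 = -0.172
  x_2: GS value = (-4 - (1)·-0.172 - (4)·0.000) / (6) = -0.638;  x_2 ← (1−ω)·0.000 + ω·-0.638 = -0.383
  x_3: GS value = (-1 - (3)·-0.172 - (2)·-0.383) / (9) = 0.031;  x_3 ← (1−ω)·0.000 + ω·0.031 = 0.019
Iteration 2:
  x_1: GS value = (-2 - (-3)·-0.383 - (-1)·0.019) / (7) = -0.447;  x_1 ← (1−ω)·-0.172 + ω·-0.447 = -0.337
  x_2: GS value = (-4 - (1)·-0.337 - (4)·0.019) / (6) = -0.623;  x_2 ← (1−ω)·-0.383 + ω·-0.623 = -0.527
  x_3: GS value = (-1 - (3)·-0.337 - (2)·-0.527) / (9) = 0.118;  x_3 ← (1−ω)·0.019 + ω·0.118 = 0.078

(-0.337, -0.527, 0.078)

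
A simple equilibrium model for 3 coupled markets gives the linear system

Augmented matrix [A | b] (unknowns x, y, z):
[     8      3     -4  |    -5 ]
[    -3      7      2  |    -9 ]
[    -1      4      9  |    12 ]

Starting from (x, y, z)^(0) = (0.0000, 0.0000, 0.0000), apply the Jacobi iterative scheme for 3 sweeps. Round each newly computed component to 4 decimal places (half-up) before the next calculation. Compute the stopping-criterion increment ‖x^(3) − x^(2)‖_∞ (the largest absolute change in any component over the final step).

0.4943

Iteration 1:
  x = (-5 - (3)·0.0000 - (-4)·0.0000) / (8) = -0.6250
  y = (-9 - (-3)·0.0000 - (2)·0.0000) / (7) = -1.2857
  z = (12 - (-1)·0.0000 - (4)·0.0000) / (9) = 1.3333
Iteration 2:
  x = (-5 - (3)·-1.2857 - (-4)·1.3333) / (8) = 0.5238
  y = (-9 - (-3)·-0.6250 - (2)·1.3333) / (7) = -1.9345
  z = (12 - (-1)·-0.6250 - (4)·-1.2857) / (9) = 1.8353
Iteration 3:
  x = (-5 - (3)·-1.9345 - (-4)·1.8353) / (8) = 1.0181
  y = (-9 - (-3)·0.5238 - (2)·1.8353) / (7) = -1.5856
  z = (12 - (-1)·0.5238 - (4)·-1.9345) / (9) = 2.2513
Change: (0.4943, 0.3489, 0.4160) → max |·| = 0.4943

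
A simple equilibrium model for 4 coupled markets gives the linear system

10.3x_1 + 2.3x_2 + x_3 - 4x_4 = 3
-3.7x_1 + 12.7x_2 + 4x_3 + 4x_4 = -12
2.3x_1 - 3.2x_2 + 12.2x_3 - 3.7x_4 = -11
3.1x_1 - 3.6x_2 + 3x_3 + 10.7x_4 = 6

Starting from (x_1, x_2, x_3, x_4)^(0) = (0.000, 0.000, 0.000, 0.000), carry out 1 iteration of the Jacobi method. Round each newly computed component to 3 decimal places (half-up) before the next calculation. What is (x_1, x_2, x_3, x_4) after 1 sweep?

(0.291, -0.945, -0.902, 0.561)

Iteration 1:
  x_1 = (3 - (2.3)·0.000 - (1)·0.000 - (-4)·0.000) / (10.3) = 0.291
  x_2 = (-12 - (-3.7)·0.000 - (4)·0.000 - (4)·0.000) / (12.7) = -0.945
  x_3 = (-11 - (2.3)·0.000 - (-3.2)·0.000 - (-3.7)·0.000) / (12.2) = -0.902
  x_4 = (6 - (3.1)·0.000 - (-3.6)·0.000 - (3)·0.000) / (10.7) = 0.561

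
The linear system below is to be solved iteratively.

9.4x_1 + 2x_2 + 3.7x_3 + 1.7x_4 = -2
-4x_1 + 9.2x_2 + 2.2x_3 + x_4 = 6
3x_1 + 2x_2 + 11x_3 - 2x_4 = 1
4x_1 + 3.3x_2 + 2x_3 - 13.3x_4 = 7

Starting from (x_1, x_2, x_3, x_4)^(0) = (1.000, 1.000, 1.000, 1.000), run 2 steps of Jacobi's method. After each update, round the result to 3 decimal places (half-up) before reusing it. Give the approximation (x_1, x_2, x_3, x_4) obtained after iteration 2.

Iteration 1:
  x_1 = (-2 - (2)·1.000 - (3.7)·1.000 - (1.7)·1.000) / (9.4) = -1.000
  x_2 = (6 - (-4)·1.000 - (2.2)·1.000 - (1)·1.000) / (9.2) = 0.739
  x_3 = (1 - (3)·1.000 - (2)·1.000 - (-2)·1.000) / (11) = -0.182
  x_4 = (7 - (4)·1.000 - (3.3)·1.000 - (2)·1.000) / (-13.3) = 0.173
Iteration 2:
  x_1 = (-2 - (2)·0.739 - (3.7)·-0.182 - (1.7)·0.173) / (9.4) = -0.330
  x_2 = (6 - (-4)·-1.000 - (2.2)·-0.182 - (1)·0.173) / (9.2) = 0.242
  x_3 = (1 - (3)·-1.000 - (2)·0.739 - (-2)·0.173) / (11) = 0.261
  x_4 = (7 - (4)·-1.000 - (3.3)·0.739 - (2)·-0.182) / (-13.3) = -0.671

(-0.330, 0.242, 0.261, -0.671)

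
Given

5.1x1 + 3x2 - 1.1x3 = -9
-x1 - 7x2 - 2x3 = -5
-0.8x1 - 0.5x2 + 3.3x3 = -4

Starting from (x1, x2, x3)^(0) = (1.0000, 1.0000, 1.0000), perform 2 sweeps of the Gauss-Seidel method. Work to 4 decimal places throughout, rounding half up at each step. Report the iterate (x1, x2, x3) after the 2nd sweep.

(-2.5456, 1.5405, -1.5958)

Iteration 1:
  x1 = (-9 - (3)·1.0000 - (-1.1)·1.0000) / (5.1) = -2.1373
  x2 = (-5 - (-1)·-2.1373 - (-2)·1.0000) / (-7) = 0.7339
  x3 = (-4 - (-0.8)·-2.1373 - (-0.5)·0.7339) / (3.3) = -1.6191
Iteration 2:
  x1 = (-9 - (3)·0.7339 - (-1.1)·-1.6191) / (5.1) = -2.5456
  x2 = (-5 - (-1)·-2.5456 - (-2)·-1.6191) / (-7) = 1.5405
  x3 = (-4 - (-0.8)·-2.5456 - (-0.5)·1.5405) / (3.3) = -1.5958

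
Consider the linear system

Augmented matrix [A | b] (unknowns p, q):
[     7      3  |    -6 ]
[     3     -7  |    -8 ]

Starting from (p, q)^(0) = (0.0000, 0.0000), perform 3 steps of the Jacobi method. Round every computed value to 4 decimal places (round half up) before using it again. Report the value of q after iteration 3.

Iteration 1:
  p = (-6 - (3)·0.0000) / (7) = -0.8571
  q = (-8 - (3)·0.0000) / (-7) = 1.1429
Iteration 2:
  p = (-6 - (3)·1.1429) / (7) = -1.3470
  q = (-8 - (3)·-0.8571) / (-7) = 0.7755
Iteration 3:
  p = (-6 - (3)·0.7755) / (7) = -1.1895
  q = (-8 - (3)·-1.3470) / (-7) = 0.5656

0.5656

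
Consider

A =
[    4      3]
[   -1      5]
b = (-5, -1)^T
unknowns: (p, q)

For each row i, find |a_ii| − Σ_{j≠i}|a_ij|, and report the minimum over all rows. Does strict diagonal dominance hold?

row 1: |4| − (3) = 1
row 2: |5| − (1) = 4
minimum over rows = 1 → strictly diagonally dominant (convergence guaranteed)

1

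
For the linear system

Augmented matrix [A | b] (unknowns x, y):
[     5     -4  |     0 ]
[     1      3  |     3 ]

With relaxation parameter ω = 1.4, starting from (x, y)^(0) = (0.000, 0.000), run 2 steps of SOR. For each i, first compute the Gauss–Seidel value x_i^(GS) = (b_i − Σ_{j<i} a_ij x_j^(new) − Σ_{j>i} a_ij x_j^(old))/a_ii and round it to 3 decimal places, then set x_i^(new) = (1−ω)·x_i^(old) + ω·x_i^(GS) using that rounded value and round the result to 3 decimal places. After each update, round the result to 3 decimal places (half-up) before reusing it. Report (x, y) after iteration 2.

Iteration 1:
  x: GS value = (0 - (-4)·0.000) / (5) = 0.000;  x ← (1−ω)·0.000 + ω·0.000 = 0.000
  y: GS value = (3 - (1)·0.000) / (3) = 1.000;  y ← (1−ω)·0.000 + ω·1.000 = 1.400
Iteration 2:
  x: GS value = (0 - (-4)·1.400) / (5) = 1.120;  x ← (1−ω)·0.000 + ω·1.120 = 1.568
  y: GS value = (3 - (1)·1.568) / (3) = 0.477;  y ← (1−ω)·1.400 + ω·0.477 = 0.108

(1.568, 0.108)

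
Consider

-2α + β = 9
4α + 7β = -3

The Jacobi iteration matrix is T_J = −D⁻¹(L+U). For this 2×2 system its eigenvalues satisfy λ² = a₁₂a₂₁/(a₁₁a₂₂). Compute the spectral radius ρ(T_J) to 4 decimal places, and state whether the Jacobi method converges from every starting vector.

a₁₂a₂₁/(a₁₁a₂₂) = (1)·(4) / ((-2)·(7)) = -0.285714
ρ = √|-0.285714| = √0.285714 = 0.5345
ρ < 1, so Jacobi converges

0.5345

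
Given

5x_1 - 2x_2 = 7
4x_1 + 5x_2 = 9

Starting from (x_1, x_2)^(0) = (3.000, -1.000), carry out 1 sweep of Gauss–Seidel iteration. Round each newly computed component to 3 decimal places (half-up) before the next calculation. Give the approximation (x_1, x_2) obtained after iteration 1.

Iteration 1:
  x_1 = (7 - (-2)·-1.000) / (5) = 1.000
  x_2 = (9 - (4)·1.000) / (5) = 1.000

(1.000, 1.000)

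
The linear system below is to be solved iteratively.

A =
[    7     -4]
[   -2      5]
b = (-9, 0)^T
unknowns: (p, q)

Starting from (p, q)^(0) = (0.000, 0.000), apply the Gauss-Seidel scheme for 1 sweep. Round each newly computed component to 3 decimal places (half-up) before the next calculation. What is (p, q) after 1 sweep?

Iteration 1:
  p = (-9 - (-4)·0.000) / (7) = -1.286
  q = (0 - (-2)·-1.286) / (5) = -0.514

(-1.286, -0.514)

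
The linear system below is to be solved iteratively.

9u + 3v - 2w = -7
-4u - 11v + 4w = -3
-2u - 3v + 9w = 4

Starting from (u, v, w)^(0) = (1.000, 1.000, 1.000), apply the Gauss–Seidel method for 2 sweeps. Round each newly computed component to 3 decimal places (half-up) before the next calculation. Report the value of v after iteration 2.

Iteration 1:
  u = (-7 - (3)·1.000 - (-2)·1.000) / (9) = -0.889
  v = (-3 - (-4)·-0.889 - (4)·1.000) / (-11) = 0.960
  w = (4 - (-2)·-0.889 - (-3)·0.960) / (9) = 0.567
Iteration 2:
  u = (-7 - (3)·0.960 - (-2)·0.567) / (9) = -0.972
  v = (-3 - (-4)·-0.972 - (4)·0.567) / (-11) = 0.832
  w = (4 - (-2)·-0.972 - (-3)·0.832) / (9) = 0.506

0.832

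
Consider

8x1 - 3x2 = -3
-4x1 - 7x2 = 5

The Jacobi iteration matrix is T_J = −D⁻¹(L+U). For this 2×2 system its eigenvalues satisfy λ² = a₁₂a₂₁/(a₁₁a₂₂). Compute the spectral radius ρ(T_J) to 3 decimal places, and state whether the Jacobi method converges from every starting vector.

a₁₂a₂₁/(a₁₁a₂₂) = (-3)·(-4) / ((8)·(-7)) = -0.214286
ρ = √|-0.214286| = √0.214286 = 0.463
ρ < 1, so Jacobi converges

0.463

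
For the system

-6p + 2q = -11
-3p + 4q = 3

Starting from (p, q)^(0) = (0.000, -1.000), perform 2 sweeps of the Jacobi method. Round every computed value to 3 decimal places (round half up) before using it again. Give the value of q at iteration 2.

1.875

Iteration 1:
  p = (-11 - (2)·-1.000) / (-6) = 1.500
  q = (3 - (-3)·0.000) / (4) = 0.750
Iteration 2:
  p = (-11 - (2)·0.750) / (-6) = 2.083
  q = (3 - (-3)·1.500) / (4) = 1.875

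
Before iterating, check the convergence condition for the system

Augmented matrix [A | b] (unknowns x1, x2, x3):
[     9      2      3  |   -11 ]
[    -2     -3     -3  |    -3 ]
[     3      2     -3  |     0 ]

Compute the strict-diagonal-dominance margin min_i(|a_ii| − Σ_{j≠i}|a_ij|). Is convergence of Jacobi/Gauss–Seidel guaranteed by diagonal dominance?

row 1: |9| − (2+3) = 4
row 2: |-3| − (2+3) = -2
row 3: |-3| − (3+2) = -2
minimum over rows = -2 → not strictly diagonally dominant

-2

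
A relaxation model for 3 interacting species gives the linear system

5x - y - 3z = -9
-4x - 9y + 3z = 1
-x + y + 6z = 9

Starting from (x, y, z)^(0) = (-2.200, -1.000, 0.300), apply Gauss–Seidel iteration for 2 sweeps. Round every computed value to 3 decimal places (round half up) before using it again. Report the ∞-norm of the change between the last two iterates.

Iteration 1:
  x = (-9 - (-1)·-1.000 - (-3)·0.300) / (5) = -1.820
  y = (1 - (-4)·-1.820 - (3)·0.300) / (-9) = 0.798
  z = (9 - (-1)·-1.820 - (1)·0.798) / (6) = 1.064
Iteration 2:
  x = (-9 - (-1)·0.798 - (-3)·1.064) / (5) = -1.002
  y = (1 - (-4)·-1.002 - (3)·1.064) / (-9) = 0.689
  z = (9 - (-1)·-1.002 - (1)·0.689) / (6) = 1.218
Change: (0.818, -0.109, 0.154) → max |·| = 0.818

0.818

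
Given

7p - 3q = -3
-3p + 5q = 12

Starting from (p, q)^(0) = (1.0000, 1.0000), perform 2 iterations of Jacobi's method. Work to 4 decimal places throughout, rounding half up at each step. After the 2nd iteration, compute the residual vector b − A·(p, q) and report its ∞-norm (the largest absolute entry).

2.5713

Iteration 1:
  p = (-3 - (-3)·1.0000) / (7) = 0.0000
  q = (12 - (-3)·1.0000) / (5) = 3.0000
Iteration 2:
  p = (-3 - (-3)·3.0000) / (7) = 0.8571
  q = (12 - (-3)·0.0000) / (5) = 2.4000
Residual b − A·x = (-1.7997, 2.5713); ∞-norm = 2.5713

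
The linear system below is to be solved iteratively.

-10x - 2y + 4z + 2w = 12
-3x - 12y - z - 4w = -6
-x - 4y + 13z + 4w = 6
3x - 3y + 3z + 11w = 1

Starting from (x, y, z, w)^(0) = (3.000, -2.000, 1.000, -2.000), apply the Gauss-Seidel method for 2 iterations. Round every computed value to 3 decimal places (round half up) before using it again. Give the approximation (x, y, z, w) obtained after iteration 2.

(-0.838, 0.501, 0.467, 0.329)

Iteration 1:
  x = (12 - (-2)·-2.000 - (4)·1.000 - (2)·-2.000) / (-10) = -0.800
  y = (-6 - (-3)·-0.800 - (-1)·1.000 - (-4)·-2.000) / (-12) = 1.283
  z = (6 - (-1)·-0.800 - (-4)·1.283 - (4)·-2.000) / (13) = 1.410
  w = (1 - (3)·-0.800 - (-3)·1.283 - (3)·1.410) / (11) = 0.274
Iteration 2:
  x = (12 - (-2)·1.283 - (4)·1.410 - (2)·0.274) / (-10) = -0.838
  y = (-6 - (-3)·-0.838 - (-1)·1.410 - (-4)·0.274) / (-12) = 0.501
  z = (6 - (-1)·-0.838 - (-4)·0.501 - (4)·0.274) / (13) = 0.467
  w = (1 - (3)·-0.838 - (-3)·0.501 - (3)·0.467) / (11) = 0.329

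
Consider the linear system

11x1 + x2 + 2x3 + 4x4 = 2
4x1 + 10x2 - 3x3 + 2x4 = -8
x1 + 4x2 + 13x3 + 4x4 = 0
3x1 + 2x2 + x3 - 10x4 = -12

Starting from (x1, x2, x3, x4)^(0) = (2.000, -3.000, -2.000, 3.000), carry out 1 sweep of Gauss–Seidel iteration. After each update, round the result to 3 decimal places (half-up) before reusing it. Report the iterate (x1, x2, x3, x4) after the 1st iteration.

(-0.273, -1.891, -0.320, 0.708)

Iteration 1:
  x1 = (2 - (1)·-3.000 - (2)·-2.000 - (4)·3.000) / (11) = -0.273
  x2 = (-8 - (4)·-0.273 - (-3)·-2.000 - (2)·3.000) / (10) = -1.891
  x3 = (0 - (1)·-0.273 - (4)·-1.891 - (4)·3.000) / (13) = -0.320
  x4 = (-12 - (3)·-0.273 - (2)·-1.891 - (1)·-0.320) / (-10) = 0.708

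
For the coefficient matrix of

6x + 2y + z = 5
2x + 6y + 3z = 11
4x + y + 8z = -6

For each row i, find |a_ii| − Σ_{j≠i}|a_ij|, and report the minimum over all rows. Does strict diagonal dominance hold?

1

row 1: |6| − (2+1) = 3
row 2: |6| − (2+3) = 1
row 3: |8| − (4+1) = 3
minimum over rows = 1 → strictly diagonally dominant (convergence guaranteed)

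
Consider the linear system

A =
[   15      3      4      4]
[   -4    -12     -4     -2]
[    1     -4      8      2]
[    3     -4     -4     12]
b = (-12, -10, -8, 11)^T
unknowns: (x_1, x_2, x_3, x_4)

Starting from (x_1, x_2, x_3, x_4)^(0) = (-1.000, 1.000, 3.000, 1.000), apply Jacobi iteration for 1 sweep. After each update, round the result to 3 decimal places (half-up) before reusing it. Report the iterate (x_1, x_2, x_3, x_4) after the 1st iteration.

(-2.067, 0.000, -0.625, 2.500)

Iteration 1:
  x_1 = (-12 - (3)·1.000 - (4)·3.000 - (4)·1.000) / (15) = -2.067
  x_2 = (-10 - (-4)·-1.000 - (-4)·3.000 - (-2)·1.000) / (-12) = 0.000
  x_3 = (-8 - (1)·-1.000 - (-4)·1.000 - (2)·1.000) / (8) = -0.625
  x_4 = (11 - (3)·-1.000 - (-4)·1.000 - (-4)·3.000) / (12) = 2.500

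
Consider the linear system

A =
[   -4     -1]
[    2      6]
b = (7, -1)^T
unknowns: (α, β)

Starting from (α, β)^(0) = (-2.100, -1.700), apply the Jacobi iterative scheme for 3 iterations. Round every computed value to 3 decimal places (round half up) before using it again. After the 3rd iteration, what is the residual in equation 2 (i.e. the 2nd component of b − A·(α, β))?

Iteration 1:
  α = (7 - (-1)·-1.700) / (-4) = -1.325
  β = (-1 - (2)·-2.100) / (6) = 0.533
Iteration 2:
  α = (7 - (-1)·0.533) / (-4) = -1.883
  β = (-1 - (2)·-1.325) / (6) = 0.275
Iteration 3:
  α = (7 - (-1)·0.275) / (-4) = -1.819
  β = (-1 - (2)·-1.883) / (6) = 0.461
Residual b − A·x = (0.185, -0.128)

-0.128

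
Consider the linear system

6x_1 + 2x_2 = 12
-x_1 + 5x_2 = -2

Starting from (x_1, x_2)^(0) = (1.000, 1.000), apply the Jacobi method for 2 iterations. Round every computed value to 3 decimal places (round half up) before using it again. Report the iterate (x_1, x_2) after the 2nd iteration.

Iteration 1:
  x_1 = (12 - (2)·1.000) / (6) = 1.667
  x_2 = (-2 - (-1)·1.000) / (5) = -0.200
Iteration 2:
  x_1 = (12 - (2)·-0.200) / (6) = 2.067
  x_2 = (-2 - (-1)·1.667) / (5) = -0.067

(2.067, -0.067)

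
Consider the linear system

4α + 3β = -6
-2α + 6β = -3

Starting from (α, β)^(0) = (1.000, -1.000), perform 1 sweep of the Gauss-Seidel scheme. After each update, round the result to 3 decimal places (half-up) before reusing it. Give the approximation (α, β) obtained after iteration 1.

Iteration 1:
  α = (-6 - (3)·-1.000) / (4) = -0.750
  β = (-3 - (-2)·-0.750) / (6) = -0.750

(-0.750, -0.750)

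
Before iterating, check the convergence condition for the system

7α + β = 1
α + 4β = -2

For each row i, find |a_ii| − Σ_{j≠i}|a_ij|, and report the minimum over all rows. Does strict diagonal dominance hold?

row 1: |7| − (1) = 6
row 2: |4| − (1) = 3
minimum over rows = 3 → strictly diagonally dominant (convergence guaranteed)

3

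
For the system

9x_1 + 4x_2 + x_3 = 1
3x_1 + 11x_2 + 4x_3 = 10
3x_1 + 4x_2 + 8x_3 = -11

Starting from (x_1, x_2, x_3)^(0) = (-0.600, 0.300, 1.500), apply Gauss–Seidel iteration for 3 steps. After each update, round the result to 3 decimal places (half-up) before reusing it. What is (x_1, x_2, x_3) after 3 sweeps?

(-0.289, 1.761, -2.147)

Iteration 1:
  x_1 = (1 - (4)·0.300 - (1)·1.500) / (9) = -0.189
  x_2 = (10 - (3)·-0.189 - (4)·1.500) / (11) = 0.415
  x_3 = (-11 - (3)·-0.189 - (4)·0.415) / (8) = -1.512
Iteration 2:
  x_1 = (1 - (4)·0.415 - (1)·-1.512) / (9) = 0.095
  x_2 = (10 - (3)·0.095 - (4)·-1.512) / (11) = 1.433
  x_3 = (-11 - (3)·0.095 - (4)·1.433) / (8) = -2.127
Iteration 3:
  x_1 = (1 - (4)·1.433 - (1)·-2.127) / (9) = -0.289
  x_2 = (10 - (3)·-0.289 - (4)·-2.127) / (11) = 1.761
  x_3 = (-11 - (3)·-0.289 - (4)·1.761) / (8) = -2.147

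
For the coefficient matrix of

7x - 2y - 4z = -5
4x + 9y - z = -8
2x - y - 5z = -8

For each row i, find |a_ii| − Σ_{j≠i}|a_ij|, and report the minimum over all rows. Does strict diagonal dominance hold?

1

row 1: |7| − (2+4) = 1
row 2: |9| − (4+1) = 4
row 3: |-5| − (2+1) = 2
minimum over rows = 1 → strictly diagonally dominant (convergence guaranteed)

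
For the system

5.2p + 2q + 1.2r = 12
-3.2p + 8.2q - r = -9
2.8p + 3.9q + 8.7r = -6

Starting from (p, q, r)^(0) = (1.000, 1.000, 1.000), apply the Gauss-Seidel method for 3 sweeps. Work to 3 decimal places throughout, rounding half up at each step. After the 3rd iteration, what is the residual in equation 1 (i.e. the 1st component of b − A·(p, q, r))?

Iteration 1:
  p = (12 - (2)·1.000 - (1.2)·1.000) / (5.2) = 1.692
  q = (-9 - (-3.2)·1.692 - (-1)·1.000) / (8.2) = -0.315
  r = (-6 - (2.8)·1.692 - (3.9)·-0.315) / (8.7) = -1.093
Iteration 2:
  p = (12 - (2)·-0.315 - (1.2)·-1.093) / (5.2) = 2.681
  q = (-9 - (-3.2)·2.681 - (-1)·-1.093) / (8.2) = -0.185
  r = (-6 - (2.8)·2.681 - (3.9)·-0.185) / (8.7) = -1.470
Iteration 3:
  p = (12 - (2)·-0.185 - (1.2)·-1.470) / (5.2) = 2.718
  q = (-9 - (-3.2)·2.718 - (-1)·-1.470) / (8.2) = -0.216
  r = (-6 - (2.8)·2.718 - (3.9)·-0.216) / (8.7) = -1.468
Residual b − A·x = (0.060, 0.001, 0.004)

0.060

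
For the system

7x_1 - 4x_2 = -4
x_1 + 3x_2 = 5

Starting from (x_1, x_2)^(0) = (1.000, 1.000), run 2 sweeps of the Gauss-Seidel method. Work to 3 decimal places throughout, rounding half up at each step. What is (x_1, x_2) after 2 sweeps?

(0.381, 1.540)

Iteration 1:
  x_1 = (-4 - (-4)·1.000) / (7) = 0.000
  x_2 = (5 - (1)·0.000) / (3) = 1.667
Iteration 2:
  x_1 = (-4 - (-4)·1.667) / (7) = 0.381
  x_2 = (5 - (1)·0.381) / (3) = 1.540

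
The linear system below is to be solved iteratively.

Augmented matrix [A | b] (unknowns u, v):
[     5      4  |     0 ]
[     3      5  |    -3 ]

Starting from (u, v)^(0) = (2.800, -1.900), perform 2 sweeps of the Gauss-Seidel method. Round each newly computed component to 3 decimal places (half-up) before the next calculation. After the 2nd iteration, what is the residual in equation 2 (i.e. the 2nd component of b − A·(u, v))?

Iteration 1:
  u = (0 - (4)·-1.900) / (5) = 1.520
  v = (-3 - (3)·1.520) / (5) = -1.512
Iteration 2:
  u = (0 - (4)·-1.512) / (5) = 1.210
  v = (-3 - (3)·1.210) / (5) = -1.326
Residual b − A·x = (-0.746, 0.000)

0.000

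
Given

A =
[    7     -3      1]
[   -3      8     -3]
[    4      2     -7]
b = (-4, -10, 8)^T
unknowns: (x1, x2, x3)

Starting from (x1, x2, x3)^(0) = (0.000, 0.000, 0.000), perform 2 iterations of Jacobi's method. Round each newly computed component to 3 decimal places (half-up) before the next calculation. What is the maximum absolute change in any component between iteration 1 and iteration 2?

0.683

Iteration 1:
  x1 = (-4 - (-3)·0.000 - (1)·0.000) / (7) = -0.571
  x2 = (-10 - (-3)·0.000 - (-3)·0.000) / (8) = -1.250
  x3 = (8 - (4)·0.000 - (2)·0.000) / (-7) = -1.143
Iteration 2:
  x1 = (-4 - (-3)·-1.250 - (1)·-1.143) / (7) = -0.944
  x2 = (-10 - (-3)·-0.571 - (-3)·-1.143) / (8) = -1.893
  x3 = (8 - (4)·-0.571 - (2)·-1.250) / (-7) = -1.826
Change: (-0.373, -0.643, -0.683) → max |·| = 0.683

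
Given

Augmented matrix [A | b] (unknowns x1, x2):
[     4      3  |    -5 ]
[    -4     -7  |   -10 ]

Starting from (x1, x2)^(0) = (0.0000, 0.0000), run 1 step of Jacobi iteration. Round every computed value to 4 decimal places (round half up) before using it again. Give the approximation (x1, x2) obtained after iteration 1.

(-1.2500, 1.4286)

Iteration 1:
  x1 = (-5 - (3)·0.0000) / (4) = -1.2500
  x2 = (-10 - (-4)·0.0000) / (-7) = 1.4286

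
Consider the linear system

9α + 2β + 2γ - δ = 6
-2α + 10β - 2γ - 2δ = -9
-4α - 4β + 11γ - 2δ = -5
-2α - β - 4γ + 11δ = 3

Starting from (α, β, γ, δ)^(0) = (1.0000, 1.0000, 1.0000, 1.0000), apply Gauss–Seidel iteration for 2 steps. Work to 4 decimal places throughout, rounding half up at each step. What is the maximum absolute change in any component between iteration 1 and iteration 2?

Iteration 1:
  α = (6 - (2)·1.0000 - (2)·1.0000 - (-1)·1.0000) / (9) = 0.3333
  β = (-9 - (-2)·0.3333 - (-2)·1.0000 - (-2)·1.0000) / (10) = -0.4333
  γ = (-5 - (-4)·0.3333 - (-4)·-0.4333 - (-2)·1.0000) / (11) = -0.3091
  δ = (3 - (-2)·0.3333 - (-1)·-0.4333 - (-4)·-0.3091) / (11) = 0.1815
Iteration 2:
  α = (6 - (2)·-0.4333 - (2)·-0.3091 - (-1)·0.1815) / (9) = 0.8518
  β = (-9 - (-2)·0.8518 - (-2)·-0.3091 - (-2)·0.1815) / (10) = -0.7552
  γ = (-5 - (-4)·0.8518 - (-4)·-0.7552 - (-2)·0.1815) / (11) = -0.3864
  δ = (3 - (-2)·0.8518 - (-1)·-0.7552 - (-4)·-0.3864) / (11) = 0.2184
Change: (0.5185, -0.3219, -0.0773, 0.0369) → max |·| = 0.5185

0.5185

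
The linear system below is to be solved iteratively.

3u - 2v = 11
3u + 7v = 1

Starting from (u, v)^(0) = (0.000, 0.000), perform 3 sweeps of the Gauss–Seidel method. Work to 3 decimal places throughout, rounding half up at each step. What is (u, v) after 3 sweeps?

(2.987, -1.137)

Iteration 1:
  u = (11 - (-2)·0.000) / (3) = 3.667
  v = (1 - (3)·3.667) / (7) = -1.429
Iteration 2:
  u = (11 - (-2)·-1.429) / (3) = 2.714
  v = (1 - (3)·2.714) / (7) = -1.020
Iteration 3:
  u = (11 - (-2)·-1.020) / (3) = 2.987
  v = (1 - (3)·2.987) / (7) = -1.137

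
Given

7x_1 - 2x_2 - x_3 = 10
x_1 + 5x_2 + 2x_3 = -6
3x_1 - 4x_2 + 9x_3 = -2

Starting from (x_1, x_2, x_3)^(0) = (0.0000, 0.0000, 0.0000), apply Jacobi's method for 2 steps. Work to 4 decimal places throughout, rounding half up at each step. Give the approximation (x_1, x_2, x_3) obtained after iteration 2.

(1.0540, -1.3968, -1.2318)

Iteration 1:
  x_1 = (10 - (-2)·0.0000 - (-1)·0.0000) / (7) = 1.4286
  x_2 = (-6 - (1)·0.0000 - (2)·0.0000) / (5) = -1.2000
  x_3 = (-2 - (3)·0.0000 - (-4)·0.0000) / (9) = -0.2222
Iteration 2:
  x_1 = (10 - (-2)·-1.2000 - (-1)·-0.2222) / (7) = 1.0540
  x_2 = (-6 - (1)·1.4286 - (2)·-0.2222) / (5) = -1.3968
  x_3 = (-2 - (3)·1.4286 - (-4)·-1.2000) / (9) = -1.2318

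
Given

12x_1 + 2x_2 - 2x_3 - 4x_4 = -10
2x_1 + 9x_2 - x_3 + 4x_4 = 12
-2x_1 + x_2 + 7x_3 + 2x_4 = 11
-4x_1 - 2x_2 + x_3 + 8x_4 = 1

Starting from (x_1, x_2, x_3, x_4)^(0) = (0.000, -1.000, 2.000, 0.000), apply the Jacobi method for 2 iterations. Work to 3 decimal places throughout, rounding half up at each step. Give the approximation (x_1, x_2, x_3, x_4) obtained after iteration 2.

(-0.932, 1.764, 1.361, 0.133)

Iteration 1:
  x_1 = (-10 - (2)·-1.000 - (-2)·2.000 - (-4)·0.000) / (12) = -0.333
  x_2 = (12 - (2)·0.000 - (-1)·2.000 - (4)·0.000) / (9) = 1.556
  x_3 = (11 - (-2)·0.000 - (1)·-1.000 - (2)·0.000) / (7) = 1.714
  x_4 = (1 - (-4)·0.000 - (-2)·-1.000 - (1)·2.000) / (8) = -0.375
Iteration 2:
  x_1 = (-10 - (2)·1.556 - (-2)·1.714 - (-4)·-0.375) / (12) = -0.932
  x_2 = (12 - (2)·-0.333 - (-1)·1.714 - (4)·-0.375) / (9) = 1.764
  x_3 = (11 - (-2)·-0.333 - (1)·1.556 - (2)·-0.375) / (7) = 1.361
  x_4 = (1 - (-4)·-0.333 - (-2)·1.556 - (1)·1.714) / (8) = 0.133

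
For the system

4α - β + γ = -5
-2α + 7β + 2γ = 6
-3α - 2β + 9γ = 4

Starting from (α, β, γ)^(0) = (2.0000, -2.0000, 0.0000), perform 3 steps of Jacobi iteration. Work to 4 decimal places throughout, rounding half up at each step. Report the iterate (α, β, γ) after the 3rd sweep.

Iteration 1:
  α = (-5 - (-1)·-2.0000 - (1)·0.0000) / (4) = -1.7500
  β = (6 - (-2)·2.0000 - (2)·0.0000) / (7) = 1.4286
  γ = (4 - (-3)·2.0000 - (-2)·-2.0000) / (9) = 0.6667
Iteration 2:
  α = (-5 - (-1)·1.4286 - (1)·0.6667) / (4) = -1.0595
  β = (6 - (-2)·-1.7500 - (2)·0.6667) / (7) = 0.1667
  γ = (4 - (-3)·-1.7500 - (-2)·1.4286) / (9) = 0.1786
Iteration 3:
  α = (-5 - (-1)·0.1667 - (1)·0.1786) / (4) = -1.2530
  β = (6 - (-2)·-1.0595 - (2)·0.1786) / (7) = 0.5034
  γ = (4 - (-3)·-1.0595 - (-2)·0.1667) / (9) = 0.1283

(-1.2530, 0.5034, 0.1283)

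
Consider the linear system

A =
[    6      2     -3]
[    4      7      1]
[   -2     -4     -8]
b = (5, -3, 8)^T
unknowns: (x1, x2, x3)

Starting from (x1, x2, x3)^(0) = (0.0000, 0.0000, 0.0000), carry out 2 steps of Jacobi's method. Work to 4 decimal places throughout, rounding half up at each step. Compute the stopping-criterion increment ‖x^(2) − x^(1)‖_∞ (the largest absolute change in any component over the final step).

Iteration 1:
  x1 = (5 - (2)·0.0000 - (-3)·0.0000) / (6) = 0.8333
  x2 = (-3 - (4)·0.0000 - (1)·0.0000) / (7) = -0.4286
  x3 = (8 - (-2)·0.0000 - (-4)·0.0000) / (-8) = -1.0000
Iteration 2:
  x1 = (5 - (2)·-0.4286 - (-3)·-1.0000) / (6) = 0.4762
  x2 = (-3 - (4)·0.8333 - (1)·-1.0000) / (7) = -0.7619
  x3 = (8 - (-2)·0.8333 - (-4)·-0.4286) / (-8) = -0.9940
Change: (-0.3571, -0.3333, 0.0060) → max |·| = 0.3571

0.3571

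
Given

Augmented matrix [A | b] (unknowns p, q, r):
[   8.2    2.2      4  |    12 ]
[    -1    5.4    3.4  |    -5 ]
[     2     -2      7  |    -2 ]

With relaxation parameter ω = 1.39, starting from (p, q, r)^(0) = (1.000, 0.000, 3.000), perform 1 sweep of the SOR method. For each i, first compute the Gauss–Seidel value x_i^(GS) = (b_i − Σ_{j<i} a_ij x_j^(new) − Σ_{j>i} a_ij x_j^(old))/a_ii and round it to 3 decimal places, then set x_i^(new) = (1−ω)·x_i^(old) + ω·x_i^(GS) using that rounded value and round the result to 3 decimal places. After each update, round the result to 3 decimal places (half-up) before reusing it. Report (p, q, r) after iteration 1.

Iteration 1:
  p: GS value = (12 - (2.2)·0.000 - (4)·3.000) / (8.2) = 0.000;  p ← (1−ω)·1.000 + ω·0.000 = -0.390
  q: GS value = (-5 - (-1)·-0.390 - (3.4)·3.000) / (5.4) = -2.887;  q ← (1−ω)·0.000 + ω·-2.887 = -4.013
  r: GS value = (-2 - (2)·-0.390 - (-2)·-4.013) / (7) = -1.321;  r ← (1−ω)·3.000 + ω·-1.321 = -3.006

(-0.390, -4.013, -3.006)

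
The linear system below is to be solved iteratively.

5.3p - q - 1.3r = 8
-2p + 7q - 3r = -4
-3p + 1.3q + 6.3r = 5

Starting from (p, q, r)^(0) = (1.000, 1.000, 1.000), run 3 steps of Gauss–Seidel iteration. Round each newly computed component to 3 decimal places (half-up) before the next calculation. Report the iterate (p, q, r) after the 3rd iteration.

Iteration 1:
  p = (8 - (-1)·1.000 - (-1.3)·1.000) / (5.3) = 1.943
  q = (-4 - (-2)·1.943 - (-3)·1.000) / (7) = 0.412
  r = (5 - (-3)·1.943 - (1.3)·0.412) / (6.3) = 1.634
Iteration 2:
  p = (8 - (-1)·0.412 - (-1.3)·1.634) / (5.3) = 1.988
  q = (-4 - (-2)·1.988 - (-3)·1.634) / (7) = 0.697
  r = (5 - (-3)·1.988 - (1.3)·0.697) / (6.3) = 1.596
Iteration 3:
  p = (8 - (-1)·0.697 - (-1.3)·1.596) / (5.3) = 2.032
  q = (-4 - (-2)·2.032 - (-3)·1.596) / (7) = 0.693
  r = (5 - (-3)·2.032 - (1.3)·0.693) / (6.3) = 1.618

(2.032, 0.693, 1.618)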